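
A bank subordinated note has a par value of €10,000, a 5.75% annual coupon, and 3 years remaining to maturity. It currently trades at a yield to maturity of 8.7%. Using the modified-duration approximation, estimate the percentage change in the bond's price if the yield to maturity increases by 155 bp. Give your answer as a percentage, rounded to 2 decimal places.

Periodic yield y = 0.087. Modified duration first:
  t   CF        PV=CF/(1+0.087)^t    t·PV
  1       575.00       528.9788       528.9788
  2       575.00       486.6411       973.2821
  3    10,575.00     8,233.6375    24,700.9126
  Σ                  9,249.2574    26,203.1735
P = 9,249.2574; D_Mac = 2.83300 yrs; D_mod = 2.83300/(1+0.087) = 2.60626 yrs.
ΔP/P ≈ -D_mod · Δy = -2.60626 × (+0.0155) = -0.040397 = -4.0397%.

-4.04%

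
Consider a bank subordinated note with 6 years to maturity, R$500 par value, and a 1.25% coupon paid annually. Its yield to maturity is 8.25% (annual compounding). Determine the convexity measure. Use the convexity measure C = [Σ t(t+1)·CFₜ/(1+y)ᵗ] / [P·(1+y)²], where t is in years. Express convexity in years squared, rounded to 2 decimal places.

34.03

With y = 0.0825:
  t   CF        PV=CF/(1+0.0825)^t    t·PV        t(t+1)·PV
  1         6.25         5.7737         5.7737          11.5473
  2         6.25         5.3336        10.6673          32.0019
  3         6.25         4.9272        14.7815          59.1259
  4         6.25         4.5516        18.2066          91.0329
  5         6.25         4.2048        21.0238         126.1426
  6       506.25       314.6282     1,887.7690      13,214.3832
  Σ                    339.4190     1,958.2218      13,534.2338
P = 339.4190.
Convexity = Σ t(t+1)·PV / [P·(1+y)²] = 13,534.2338 / (339.4190 × 1.171806) = 34.02841.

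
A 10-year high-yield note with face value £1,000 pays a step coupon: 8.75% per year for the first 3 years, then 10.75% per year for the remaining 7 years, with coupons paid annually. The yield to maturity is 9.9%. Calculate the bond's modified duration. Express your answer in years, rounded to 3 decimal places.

Periodic yield y = 0.099. First find Macaulay duration:
  t   CF        PV=CF/(1+0.099)^t    t·PV
  1        87.50        79.6178        79.6178
  2        87.50        72.4457       144.8914
  3        87.50        65.9197       197.7590
  4       107.50        73.6916       294.7662
  5       107.50        67.0533       335.2664
  6       107.50        61.0130       366.0779
  7       107.50        55.5168       388.6178
  8       107.50        50.5158       404.1261
  9       107.50        45.9652       413.6869
  10    1,107.50       430.8904     4,308.9039
  Σ                  1,002.6292     6,933.7134
P = 1,002.6292; Macaulay duration = 6,933.7134 / 1,002.6292 = 6.91553 years.
Modified duration = D_Mac / (1 + y) = 6.91553 / 1.099 = 6.29257 years.

6.293 years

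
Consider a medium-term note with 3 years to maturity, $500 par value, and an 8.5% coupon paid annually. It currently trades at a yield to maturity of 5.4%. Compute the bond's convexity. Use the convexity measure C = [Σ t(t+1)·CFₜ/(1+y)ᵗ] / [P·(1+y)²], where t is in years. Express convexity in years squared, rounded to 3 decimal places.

9.751

With y = 0.054:
  t   CF        PV=CF/(1+0.054)^t    t·PV        t(t+1)·PV
  1        42.50        40.3226        40.3226          80.6452
  2        42.50        38.2567        76.5134         229.5403
  3       542.50       463.3167     1,389.9500       5,559.7998
  Σ                    541.8960     1,506.7860       5,869.9853
P = 541.8960.
Convexity = Σ t(t+1)·PV / [P·(1+y)²] = 5,869.9853 / (541.8960 × 1.110916) = 9.75079.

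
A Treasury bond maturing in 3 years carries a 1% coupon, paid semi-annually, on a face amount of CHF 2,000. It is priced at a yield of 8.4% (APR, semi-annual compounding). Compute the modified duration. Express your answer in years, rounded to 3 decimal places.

2.839 years

Periodic yield y = 0.042. First find Macaulay duration:
  t   CF        PV=CF/(1+0.042)^t    t·PV
  1        10.00         9.5969         9.5969
  2        10.00         9.2101        18.4202
  3        10.00         8.8389        26.5166
  4        10.00         8.4826        33.9304
  5        10.00         8.1407        40.7035
  6     2,010.00     1,570.3257     9,421.9543
  Σ                  1,614.5949     9,551.1219
P = 1,614.5949; Macaulay duration = 9,551.1219 / 1,614.5949 = 5.91549 half-year periods = 2.95775 years.
Modified duration = D_Mac / (1 + y) = 2.95775 / 1.042 = 2.83853 years.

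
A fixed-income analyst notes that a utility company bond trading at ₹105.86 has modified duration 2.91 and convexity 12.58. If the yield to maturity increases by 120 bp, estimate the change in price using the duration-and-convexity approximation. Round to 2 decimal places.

-₹3.60

Duration effect: -D_mod·Δy = -2.91 × (+0.012) = -0.034920
Convexity effect: ½·C·(Δy)² = 0.5 × 12.58 × (0.012)² = +0.00090576
ΔP/P ≈ -0.034920 + 0.00090576 = -0.03401424
ΔP ≈ 105.86 × (-0.03401424) = -3.6007474464.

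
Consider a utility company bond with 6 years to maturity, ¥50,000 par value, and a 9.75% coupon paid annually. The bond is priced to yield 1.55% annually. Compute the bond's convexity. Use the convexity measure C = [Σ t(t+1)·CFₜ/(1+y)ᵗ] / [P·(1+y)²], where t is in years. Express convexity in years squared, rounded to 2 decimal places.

32.04

With y = 0.0155:
  t   CF        PV=CF/(1+0.0155)^t    t·PV        t(t+1)·PV
  1     4,875.00     4,800.5908     4,800.5908       9,601.1817
  2     4,875.00     4,727.3174     9,454.6348      28,363.9045
  3     4,875.00     4,655.1624    13,965.4872      55,861.9489
  4     4,875.00     4,584.1087    18,336.4349      91,682.1744
  5     4,875.00     4,514.1396    22,570.6978     135,424.1867
  6    54,875.00    50,037.4267   300,224.5601   2,101,571.9209
  Σ                 73,318.7456   369,352.4057   2,422,505.3170
P = 73,318.7456.
Convexity = Σ t(t+1)·PV / [P·(1+y)²] = 2,422,505.3170 / (73,318.7456 × 1.031240) = 32.03980.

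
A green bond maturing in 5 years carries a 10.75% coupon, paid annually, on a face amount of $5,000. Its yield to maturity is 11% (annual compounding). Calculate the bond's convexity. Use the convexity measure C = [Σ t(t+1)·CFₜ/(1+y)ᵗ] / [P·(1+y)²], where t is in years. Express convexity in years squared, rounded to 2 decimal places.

With y = 0.11:
  t   CF        PV=CF/(1+0.11)^t    t·PV        t(t+1)·PV
  1       537.50       484.2342       484.2342         968.4685
  2       537.50       436.2471       872.4941       2,617.4823
  3       537.50       393.0154     1,179.0461       4,716.1844
  4       537.50       354.0679     1,416.2716       7,081.3580
  5     5,537.50     3,286.2367    16,431.1836      98,587.1019
  Σ                  4,953.8013    20,383.2297     113,970.5951
P = 4,953.8013.
Convexity = Σ t(t+1)·PV / [P·(1+y)²] = 113,970.5951 / (4,953.8013 × 1.232100) = 18.67275.

18.67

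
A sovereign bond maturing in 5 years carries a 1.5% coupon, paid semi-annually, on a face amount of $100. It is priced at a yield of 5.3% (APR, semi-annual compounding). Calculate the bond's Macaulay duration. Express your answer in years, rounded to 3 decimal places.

Periodic yield y = 0.0265. Discount each cash flow and weight by its period:
  t   CF        PV=CF/(1+0.0265)^t    t·PV
  1         0.75         0.7306         0.7306
  2         0.75         0.7118         1.4236
  3         0.75         0.6934         2.0802
  4         0.75         0.6755         2.7020
  5         0.75         0.6581         3.2903
  6         0.75         0.6411         3.8464
  7         0.75         0.6245         4.3717
  8         0.75         0.6084         4.8672
  9         0.75         0.5927         5.3342
  10      100.75        77.5632       775.6316
  Σ                     83.4992       804.2779
Price P = Σ PV = 83.4992.
Macaulay duration = Σ(t·PV) / P = 804.2779 / 83.4992 = 9.63216 half-year periods.
In years: 9.63216 / 2 = 4.81608 years.

4.816 years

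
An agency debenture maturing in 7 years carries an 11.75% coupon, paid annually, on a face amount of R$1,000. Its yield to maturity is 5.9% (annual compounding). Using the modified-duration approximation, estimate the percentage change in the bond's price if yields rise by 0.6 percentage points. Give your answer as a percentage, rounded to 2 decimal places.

-3.06%

Periodic yield y = 0.059. Modified duration first:
  t   CF        PV=CF/(1+0.059)^t    t·PV
  1       117.50       110.9537       110.9537
  2       117.50       104.7722       209.5443
  3       117.50        98.9350       296.8050
  4       117.50        93.4230       373.6922
  5       117.50        88.2182       441.0909
  6       117.50        83.3033       499.8197
  7     1,117.50       748.1278     5,236.8948
  Σ                  1,327.7332     7,168.8007
P = 1,327.7332; D_Mac = 5.39928 yrs; D_mod = 5.39928/(1+0.059) = 5.09847 yrs.
ΔP/P ≈ -D_mod · Δy = -5.09847 × (+0.006) = -0.030591 = -3.0591%.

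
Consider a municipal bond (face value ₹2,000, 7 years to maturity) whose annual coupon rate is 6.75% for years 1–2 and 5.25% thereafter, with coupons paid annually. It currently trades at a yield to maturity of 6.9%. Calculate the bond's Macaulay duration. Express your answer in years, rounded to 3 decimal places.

5.852 years

Periodic yield y = 0.069. Discount each cash flow and weight by its year:
  t   CF        PV=CF/(1+0.069)^t    t·PV
  1       135.00       126.2862       126.2862
  2       135.00       118.1349       236.2699
  3       105.00        85.9520       257.8561
  4       105.00        80.4042       321.6166
  5       105.00        75.2144       376.0718
  6       105.00        70.3596       422.1573
  7     2,105.00     1,319.4963     9,236.4738
  Σ                  1,875.8476    10,976.7318
Price P = Σ PV = 1,875.8476.
Macaulay duration = Σ(t·PV) / P = 10,976.7318 / 1,875.8476 = 5.85161 years.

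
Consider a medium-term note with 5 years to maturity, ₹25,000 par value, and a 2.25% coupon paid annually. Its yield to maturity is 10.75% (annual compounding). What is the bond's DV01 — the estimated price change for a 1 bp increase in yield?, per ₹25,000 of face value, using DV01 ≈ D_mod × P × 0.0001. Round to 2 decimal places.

Periodic yield y = 0.1075.
  t   CF        PV=CF/(1+0.1075)^t    t·PV
  1       562.50       507.9007       507.9007
  2       562.50       458.6011       917.2021
  3       562.50       414.0867     1,242.2602
  4       562.50       373.8932     1,495.5729
  5    25,562.50    15,342.0944    76,710.4720
  Σ                 17,096.5761    80,873.4079
P = 17,096.5761; D_Mac = 4.73039 yrs; D_mod = 4.27123 yrs.
DV01 ≈ 4.27123 × 17,096.5761 × 0.0001 = 7.302339.

₹7.30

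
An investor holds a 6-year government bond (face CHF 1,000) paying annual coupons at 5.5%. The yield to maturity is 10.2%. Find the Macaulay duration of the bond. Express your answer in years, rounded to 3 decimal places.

5.168 years

Periodic yield y = 0.102. Discount each cash flow and weight by its year:
  t   CF        PV=CF/(1+0.102)^t    t·PV
  1        55.00        49.9093        49.9093
  2        55.00        45.2897        90.5794
  3        55.00        41.0977       123.2932
  4        55.00        37.2938       149.1751
  5        55.00        33.8419       169.2095
  6     1,055.00       589.0646     3,534.3873
  Σ                    796.4969     4,116.5538
Price P = Σ PV = 796.4969.
Macaulay duration = Σ(t·PV) / P = 4,116.5538 / 796.4969 = 5.16832 years.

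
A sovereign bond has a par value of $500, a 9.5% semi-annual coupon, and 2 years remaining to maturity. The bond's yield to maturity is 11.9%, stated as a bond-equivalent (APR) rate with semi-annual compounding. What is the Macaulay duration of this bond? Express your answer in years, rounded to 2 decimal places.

Periodic yield y = 0.0595. Discount each cash flow and weight by its period:
  t   CF        PV=CF/(1+0.0595)^t    t·PV
  1        23.75        22.4162        22.4162
  2        23.75        21.1574        42.3147
  3        23.75        19.9692        59.9076
  4       523.75       415.6427     1,662.5709
  Σ                    479.1855     1,787.2095
Price P = Σ PV = 479.1855.
Macaulay duration = Σ(t·PV) / P = 1,787.2095 / 479.1855 = 3.72968 half-year periods.
In years: 3.72968 / 2 = 1.86484 years.

1.86 years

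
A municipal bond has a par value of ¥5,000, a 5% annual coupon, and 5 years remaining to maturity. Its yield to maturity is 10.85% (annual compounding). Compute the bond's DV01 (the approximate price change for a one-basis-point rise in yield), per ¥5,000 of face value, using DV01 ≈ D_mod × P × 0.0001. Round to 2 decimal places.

¥1.58

Periodic yield y = 0.1085.
  t   CF        PV=CF/(1+0.1085)^t    t·PV
  1       250.00       225.5300       225.5300
  2       250.00       203.4551       406.9102
  3       250.00       183.5409       550.6228
  4       250.00       165.5759       662.3037
  5     5,250.00     3,136.7566    15,683.7828
  Σ                  3,914.8585    17,529.1496
P = 3,914.8585; D_Mac = 4.47759 yrs; D_mod = 4.03933 yrs.
DV01 ≈ 4.03933 × 3,914.8585 × 0.0001 = 1.581340.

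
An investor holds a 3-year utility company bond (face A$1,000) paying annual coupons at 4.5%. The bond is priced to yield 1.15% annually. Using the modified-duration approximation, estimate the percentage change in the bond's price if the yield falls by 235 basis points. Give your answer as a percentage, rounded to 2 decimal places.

Periodic yield y = 0.0115. Modified duration first:
  t   CF        PV=CF/(1+0.0115)^t    t·PV
  1        45.00        44.4884        44.4884
  2        45.00        43.9826        87.9652
  3     1,045.00     1,009.7611     3,029.2833
  Σ                  1,098.2321     3,161.7368
P = 1,098.2321; D_Mac = 2.87893 yrs; D_mod = 2.87893/(1+0.0115) = 2.84620 yrs.
ΔP/P ≈ -D_mod · Δy = -2.84620 × (-0.0235) = +0.066886 = +6.6886%.

+6.69%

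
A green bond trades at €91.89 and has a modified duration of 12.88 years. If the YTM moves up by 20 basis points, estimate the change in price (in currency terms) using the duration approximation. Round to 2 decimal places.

Duration approximation: ΔP/P ≈ -D_mod · Δy = -12.88 × (+0.002) = -0.025760.
ΔP ≈ 91.89 × (-0.025760) = -2.3670864.

-€2.37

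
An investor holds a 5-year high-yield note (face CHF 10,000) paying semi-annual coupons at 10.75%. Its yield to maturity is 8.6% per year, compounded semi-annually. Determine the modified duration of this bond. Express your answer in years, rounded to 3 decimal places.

Periodic yield y = 0.043. First find Macaulay duration:
  t   CF        PV=CF/(1+0.043)^t    t·PV
  1       537.50       515.3404       515.3404
  2       537.50       494.0943       988.1886
  3       537.50       473.7242     1,421.1725
  4       537.50       454.1938     1,816.7753
  5       537.50       435.4687     2,177.3434
  6       537.50       417.5155     2,505.0931
  7       537.50       400.3025     2,802.1175
  8       537.50       383.7991     3,070.3931
  9       537.50       367.9762     3,311.7855
  10   10,537.50     6,916.6294    69,166.2935
  Σ                 10,859.0440    87,774.5031
P = 10,859.0440; Macaulay duration = 87,774.5031 / 10,859.0440 = 8.08308 half-year periods = 4.04154 years.
Modified duration = D_Mac / (1 + y) = 4.04154 / 1.043 = 3.87492 years.

3.875 years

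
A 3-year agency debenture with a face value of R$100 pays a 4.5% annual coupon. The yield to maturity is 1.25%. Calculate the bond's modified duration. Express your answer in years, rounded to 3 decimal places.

Periodic yield y = 0.0125. First find Macaulay duration:
  t   CF        PV=CF/(1+0.0125)^t    t·PV
  1         4.50         4.4444         4.4444
  2         4.50         4.3896         8.7791
  3       104.50       100.6772       302.0316
  Σ                    109.5112       315.2552
P = 109.5112; Macaulay duration = 315.2552 / 109.5112 = 2.87875 years.
Modified duration = D_Mac / (1 + y) = 2.87875 / 1.0125 = 2.84321 years.

2.843 years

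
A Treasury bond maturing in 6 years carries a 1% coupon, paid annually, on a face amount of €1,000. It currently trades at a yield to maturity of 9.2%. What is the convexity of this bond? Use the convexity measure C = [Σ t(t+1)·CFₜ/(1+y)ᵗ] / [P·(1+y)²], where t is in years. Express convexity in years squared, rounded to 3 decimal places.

33.727

With y = 0.092:
  t   CF        PV=CF/(1+0.092)^t    t·PV        t(t+1)·PV
  1        10.00         9.1575         9.1575          18.3150
  2        10.00         8.3860        16.7720          50.3160
  3        10.00         7.6795        23.0385          92.1538
  4        10.00         7.0325        28.1300         140.6499
  5        10.00         6.4400        32.2001         193.2004
  6     1,010.00       595.6423     3,573.8539      25,016.9773
  Σ                    634.3378     3,683.1519      25,511.6124
P = 634.3378.
Convexity = Σ t(t+1)·PV / [P·(1+y)²] = 25,511.6124 / (634.3378 × 1.192464) = 33.72656.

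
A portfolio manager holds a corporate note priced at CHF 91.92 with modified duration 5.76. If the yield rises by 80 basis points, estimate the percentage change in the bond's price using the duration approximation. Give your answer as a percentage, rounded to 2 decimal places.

Duration approximation: ΔP/P ≈ -D_mod · Δy = -5.76 × (+0.008) = -0.046080.
As a percentage: -4.6080%.

-4.61%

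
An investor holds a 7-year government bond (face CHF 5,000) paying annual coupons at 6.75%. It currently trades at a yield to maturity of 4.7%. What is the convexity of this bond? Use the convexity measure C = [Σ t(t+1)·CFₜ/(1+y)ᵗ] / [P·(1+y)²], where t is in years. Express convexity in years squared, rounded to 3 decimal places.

40.266

With y = 0.047:
  t   CF        PV=CF/(1+0.047)^t    t·PV        t(t+1)·PV
  1       337.50       322.3496       322.3496         644.6991
  2       337.50       307.8792       615.7585       1,847.2755
  3       337.50       294.0585       882.1755       3,528.7020
  4       337.50       280.8582     1,123.4327       5,617.1633
  5       337.50       268.2504     1,341.2520       8,047.5118
  6       337.50       256.2086     1,537.2515      10,760.7608
  7     5,337.50     3,870.0013    27,090.0094     216,720.0755
  Σ                  5,599.6058    32,912.2291     247,166.1879
P = 5,599.6058.
Convexity = Σ t(t+1)·PV / [P·(1+y)²] = 247,166.1879 / (5,599.6058 × 1.096209) = 40.26598.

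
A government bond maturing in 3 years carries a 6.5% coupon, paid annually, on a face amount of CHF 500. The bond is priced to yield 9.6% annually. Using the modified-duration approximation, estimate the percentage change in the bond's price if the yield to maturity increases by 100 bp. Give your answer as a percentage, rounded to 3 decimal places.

-2.566%

Periodic yield y = 0.096. Modified duration first:
  t   CF        PV=CF/(1+0.096)^t    t·PV
  1        32.50        29.6533        29.6533
  2        32.50        27.0559        54.1118
  3       532.50       404.4715     1,213.4146
  Σ                    461.1807     1,297.1797
P = 461.1807; D_Mac = 2.81274 yrs; D_mod = 2.81274/(1+0.096) = 2.56637 yrs.
ΔP/P ≈ -D_mod · Δy = -2.56637 × (+0.01) = -0.025664 = -2.5664%.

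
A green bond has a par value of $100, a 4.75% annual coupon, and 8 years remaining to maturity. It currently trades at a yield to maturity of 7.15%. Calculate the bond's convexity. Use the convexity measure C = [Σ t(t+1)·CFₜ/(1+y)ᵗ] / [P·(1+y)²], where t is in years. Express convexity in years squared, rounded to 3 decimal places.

With y = 0.0715:
  t   CF        PV=CF/(1+0.0715)^t    t·PV        t(t+1)·PV
  1         4.75         4.4330         4.4330           8.8661
  2         4.75         4.1372         8.2745          24.8234
  3         4.75         3.8612        11.5835          46.3338
  4         4.75         3.6035        14.4140          72.0701
  5         4.75         3.3630        16.8152         100.8914
  6         4.75         3.1386        18.8318         131.8226
  7         4.75         2.9292        20.5044         164.0350
  8       104.75        60.2860       482.2882       4,340.5936
  Σ                     85.7518       577.1445       4,889.4358
P = 85.7518.
Convexity = Σ t(t+1)·PV / [P·(1+y)²] = 4,889.4358 / (85.7518 × 1.148112) = 49.66278.

49.663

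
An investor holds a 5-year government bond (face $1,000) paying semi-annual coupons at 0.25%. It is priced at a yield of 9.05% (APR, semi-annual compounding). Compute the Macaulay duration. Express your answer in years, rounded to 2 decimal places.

Periodic yield y = 0.04525. Discount each cash flow and weight by its period:
  t   CF        PV=CF/(1+0.04525)^t    t·PV
  1         1.25         1.1959         1.1959
  2         1.25         1.1441         2.2882
  3         1.25         1.0946         3.2838
  4         1.25         1.0472         4.1888
  5         1.25         1.0019         5.0093
  6         1.25         0.9585         5.7510
  7         1.25         0.9170         6.4190
  8         1.25         0.8773         7.0184
  9         1.25         0.8393         7.5539
  10    1,001.25       643.1922     6,431.9220
  Σ                    652.2680     6,474.6302
Price P = Σ PV = 652.2680.
Macaulay duration = Σ(t·PV) / P = 6,474.6302 / 652.2680 = 9.92633 half-year periods.
In years: 9.92633 / 2 = 4.96317 years.

4.96 years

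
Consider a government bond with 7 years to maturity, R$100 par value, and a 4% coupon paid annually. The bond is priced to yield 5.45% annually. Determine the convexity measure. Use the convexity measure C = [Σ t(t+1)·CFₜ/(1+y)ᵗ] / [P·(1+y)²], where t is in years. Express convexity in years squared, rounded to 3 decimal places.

With y = 0.0545:
  t   CF        PV=CF/(1+0.0545)^t    t·PV        t(t+1)·PV
  1         4.00         3.7933         3.7933           7.5865
  2         4.00         3.5972         7.1944          21.5833
  3         4.00         3.4113        10.2339          40.9356
  4         4.00         3.2350        12.9400          64.6999
  5         4.00         3.0678        15.3390          92.0340
  6         4.00         2.9092        17.4555         122.1883
  7       104.00        71.7311       502.1174       4,016.9394
  Σ                     91.7449       569.0735       4,365.9671
P = 91.7449.
Convexity = Σ t(t+1)·PV / [P·(1+y)²] = 4,365.9671 / (91.7449 × 1.111970) = 42.79622.

42.796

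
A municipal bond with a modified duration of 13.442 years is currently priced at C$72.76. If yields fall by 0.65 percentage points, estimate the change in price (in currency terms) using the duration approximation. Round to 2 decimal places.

Duration approximation: ΔP/P ≈ -D_mod · Δy = -13.442 × (-0.0065) = +0.087373.
ΔP ≈ 72.76 × (+0.087373) = +6.35725948.

+C$6.36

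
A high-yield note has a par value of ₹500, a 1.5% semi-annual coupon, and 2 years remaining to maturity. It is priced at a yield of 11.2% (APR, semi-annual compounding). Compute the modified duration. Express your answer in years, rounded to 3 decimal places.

1.870 years

Periodic yield y = 0.056. First find Macaulay duration:
  t   CF        PV=CF/(1+0.056)^t    t·PV
  1         3.75         3.5511         3.5511
  2         3.75         3.3628         6.7256
  3         3.75         3.1845         9.5535
  4       503.75       405.0973     1,620.3893
  Σ                    415.1958     1,640.2196
P = 415.1958; Macaulay duration = 1,640.2196 / 415.1958 = 3.95047 half-year periods = 1.97524 years.
Modified duration = D_Mac / (1 + y) = 1.97524 / 1.056 = 1.87049 years.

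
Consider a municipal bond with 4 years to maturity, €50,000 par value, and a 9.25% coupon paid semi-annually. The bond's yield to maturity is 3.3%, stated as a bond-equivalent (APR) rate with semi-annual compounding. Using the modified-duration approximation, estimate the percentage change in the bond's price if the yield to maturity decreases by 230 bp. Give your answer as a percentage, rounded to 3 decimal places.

+7.908%

Periodic yield y = 0.0165. Modified duration first:
  t   CF        PV=CF/(1+0.0165)^t    t·PV
  1     2,312.50     2,274.9631     2,274.9631
  2     2,312.50     2,238.0355     4,476.0710
  3     2,312.50     2,201.7074     6,605.1221
  4     2,312.50     2,165.9689     8,663.8755
  5     2,312.50     2,130.8105    10,654.0525
  6     2,312.50     2,096.2228    12,577.3369
  7     2,312.50     2,062.1966    14,435.3760
  8    52,312.50    45,892.9961   367,143.9690
  Σ                 61,062.9009   426,830.7660
P = 61,062.9009; D_Mac = 6.99002 half-year periods = 3.49501 yrs; D_mod = 3.49501/(1+0.0165) = 3.43828 yrs.
ΔP/P ≈ -D_mod · Δy = -3.43828 × (-0.023) = +0.079080 = +7.9080%.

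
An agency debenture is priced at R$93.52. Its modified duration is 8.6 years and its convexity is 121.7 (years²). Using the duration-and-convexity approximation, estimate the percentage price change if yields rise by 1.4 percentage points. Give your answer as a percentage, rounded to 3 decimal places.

-10.847%

Duration effect: -D_mod·Δy = -8.6 × (+0.014) = -0.120400
Convexity effect: ½·C·(Δy)² = 0.5 × 121.7 × (0.014)² = +0.0119266
ΔP/P ≈ -0.120400 + 0.0119266 = -0.1084734
= -10.84734%.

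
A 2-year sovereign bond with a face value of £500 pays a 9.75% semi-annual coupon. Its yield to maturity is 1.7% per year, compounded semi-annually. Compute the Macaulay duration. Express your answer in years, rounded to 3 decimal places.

Periodic yield y = 0.0085. Discount each cash flow and weight by its period:
  t   CF        PV=CF/(1+0.0085)^t    t·PV
  1       24.375        24.1696        24.1696
  2       24.375        23.9658        47.9317
  3       24.375        23.7639        71.2916
  4      524.375       506.9188     2,027.6751
  Σ                    578.8180     2,171.0679
Price P = Σ PV = 578.8180.
Macaulay duration = Σ(t·PV) / P = 2,171.0679 / 578.8180 = 3.75086 half-year periods.
In years: 3.75086 / 2 = 1.87543 years.

1.875 years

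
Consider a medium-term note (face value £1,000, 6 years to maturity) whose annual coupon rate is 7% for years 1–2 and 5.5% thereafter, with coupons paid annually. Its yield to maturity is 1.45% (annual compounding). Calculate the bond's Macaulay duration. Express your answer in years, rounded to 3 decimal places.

Periodic yield y = 0.0145. Discount each cash flow and weight by its year:
  t   CF        PV=CF/(1+0.0145)^t    t·PV
  1        70.00        68.9995        68.9995
  2        70.00        68.0133       136.0266
  3        55.00        52.6752       158.0257
  4        55.00        51.9224       207.6895
  5        55.00        51.1803       255.9013
  6     1,055.00       967.6987     5,806.1921
  Σ                  1,260.4894     6,632.8347
Price P = Σ PV = 1,260.4894.
Macaulay duration = Σ(t·PV) / P = 6,632.8347 / 1,260.4894 = 5.26211 years.

5.262 years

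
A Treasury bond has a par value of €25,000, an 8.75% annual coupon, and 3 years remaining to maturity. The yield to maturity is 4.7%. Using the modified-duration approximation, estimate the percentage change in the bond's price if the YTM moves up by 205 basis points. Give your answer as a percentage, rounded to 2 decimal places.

Periodic yield y = 0.047. Modified duration first:
  t   CF        PV=CF/(1+0.047)^t    t·PV
  1     2,187.50     2,089.3028     2,089.3028
  2     2,187.50     1,995.5136     3,991.0273
  3    27,187.50    23,688.0455    71,064.1366
  Σ                 27,772.8619    77,144.4666
P = 27,772.8619; D_Mac = 2.77769 yrs; D_mod = 2.77769/(1+0.047) = 2.65300 yrs.
ΔP/P ≈ -D_mod · Δy = -2.65300 × (+0.0205) = -0.054387 = -5.4387%.

-5.44%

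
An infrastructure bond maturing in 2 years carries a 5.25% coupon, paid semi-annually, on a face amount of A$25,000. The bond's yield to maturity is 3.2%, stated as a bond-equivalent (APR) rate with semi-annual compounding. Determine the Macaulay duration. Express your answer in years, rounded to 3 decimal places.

1.926 years

Periodic yield y = 0.016. Discount each cash flow and weight by its period:
  t   CF        PV=CF/(1+0.016)^t    t·PV
  1       656.25       645.9154       645.9154
  2       656.25       635.7435     1,271.4869
  3       656.25       625.7318     1,877.1953
  4    25,656.25    24,077.8856    96,311.5425
  Σ                 25,985.2762   100,106.1400
Price P = Σ PV = 25,985.2762.
Macaulay duration = Σ(t·PV) / P = 100,106.1400 / 25,985.2762 = 3.85242 half-year periods.
In years: 3.85242 / 2 = 1.92621 years.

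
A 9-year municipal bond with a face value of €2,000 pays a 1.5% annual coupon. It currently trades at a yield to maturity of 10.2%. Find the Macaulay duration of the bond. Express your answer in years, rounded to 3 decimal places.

Periodic yield y = 0.102. Discount each cash flow and weight by its year:
  t   CF        PV=CF/(1+0.102)^t    t·PV
  1        30.00        27.2232        27.2232
  2        30.00        24.7035        49.4070
  3        30.00        22.4169        67.2508
  4        30.00        20.3421        81.3682
  5        30.00        18.4592        92.2961
  6        30.00        16.7507       100.5039
  7        30.00        15.2002       106.4016
  8        30.00        13.7933       110.3465
  9     2,030.00       846.9576     7,622.6187
  Σ                  1,005.8468     8,257.4160
Price P = Σ PV = 1,005.8468.
Macaulay duration = Σ(t·PV) / P = 8,257.4160 / 1,005.8468 = 8.20942 years.

8.209 years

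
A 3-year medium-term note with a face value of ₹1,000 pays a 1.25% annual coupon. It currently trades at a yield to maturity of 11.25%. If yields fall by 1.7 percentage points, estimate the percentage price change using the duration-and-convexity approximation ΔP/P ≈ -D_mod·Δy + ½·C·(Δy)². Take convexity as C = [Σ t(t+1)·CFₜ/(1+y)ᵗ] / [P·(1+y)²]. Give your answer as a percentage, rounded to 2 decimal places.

+4.66%

With y = 0.1125:
  t   CF        PV=CF/(1+0.1125)^t    t·PV        t(t+1)·PV
  1        12.50        11.2360        11.2360          22.4719
  2        12.50        10.0997        20.1995          60.5984
  3     1,012.50       735.3515     2,206.0545       8,824.2178
  Σ                    756.6872     2,237.4899       8,907.2881
P = 756.6872; D_Mac = 2.95695 yrs; D_mod = 2.65794 yrs; C = 9.51106.
Duration effect: -2.65794 × (-0.017) = +0.045185
Convexity effect: 0.5 × 9.51106 × (-0.017)² = +0.0013743
ΔP/P ≈ +0.045185 + 0.0013743 = +0.046559 = +4.6559%.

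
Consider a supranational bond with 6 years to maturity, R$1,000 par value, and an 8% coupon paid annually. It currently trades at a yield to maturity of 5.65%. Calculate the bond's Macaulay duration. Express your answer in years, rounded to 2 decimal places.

5.05 years

Periodic yield y = 0.0565. Discount each cash flow and weight by its year:
  t   CF        PV=CF/(1+0.0565)^t    t·PV
  1        80.00        75.7217        75.7217
  2        80.00        71.6722       143.3445
  3        80.00        67.8393       203.5180
  4        80.00        64.2114       256.8455
  5        80.00        60.7775       303.8873
  6     1,080.00       776.6167     4,659.7004
  Σ                  1,116.8388     5,643.0174
Price P = Σ PV = 1,116.8388.
Macaulay duration = Σ(t·PV) / P = 5,643.0174 / 1,116.8388 = 5.05267 years.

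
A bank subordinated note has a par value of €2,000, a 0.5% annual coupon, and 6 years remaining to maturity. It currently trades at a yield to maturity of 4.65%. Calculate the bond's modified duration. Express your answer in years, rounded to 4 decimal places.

Periodic yield y = 0.0465. First find Macaulay duration:
  t   CF        PV=CF/(1+0.0465)^t    t·PV
  1        10.00         9.5557         9.5557
  2        10.00         9.1311        18.2621
  3        10.00         8.7253        26.1760
  4        10.00         8.3376        33.3506
  5        10.00         7.9672        39.8358
  6     2,010.00     1,530.2439     9,181.4635
  Σ                  1,573.9608     9,308.6437
P = 1,573.9608; Macaulay duration = 9,308.6437 / 1,573.9608 = 5.91415 years.
Modified duration = D_Mac / (1 + y) = 5.91415 / 1.0465 = 5.65136 years.

5.6514 years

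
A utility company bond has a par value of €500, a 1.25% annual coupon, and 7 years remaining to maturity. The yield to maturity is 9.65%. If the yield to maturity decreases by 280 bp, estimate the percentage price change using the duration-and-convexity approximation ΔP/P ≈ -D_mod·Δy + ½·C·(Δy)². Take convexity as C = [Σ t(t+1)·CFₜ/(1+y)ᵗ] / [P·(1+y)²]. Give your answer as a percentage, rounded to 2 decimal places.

+18.68%

With y = 0.0965:
  t   CF        PV=CF/(1+0.0965)^t    t·PV        t(t+1)·PV
  1         6.25         5.7000         5.7000          11.3999
  2         6.25         5.1983        10.3966          31.1899
  3         6.25         4.7408        14.2225          56.8899
  4         6.25         4.3236        17.2944          86.4720
  5         6.25         3.9431        19.7155         118.2927
  6         6.25         3.5961        21.5764         151.0350
  7       506.25       265.6468     1,859.5276      14,876.2206
  Σ                    293.1487     1,948.4329      15,331.5001
P = 293.1487; D_Mac = 6.64657 yrs; D_mod = 6.06162 yrs; C = 43.49902.
Duration effect: -6.06162 × (-0.028) = +0.169725
Convexity effect: 0.5 × 43.49902 × (-0.028)² = +0.0170516
ΔP/P ≈ +0.169725 + 0.0170516 = +0.186777 = +18.6777%.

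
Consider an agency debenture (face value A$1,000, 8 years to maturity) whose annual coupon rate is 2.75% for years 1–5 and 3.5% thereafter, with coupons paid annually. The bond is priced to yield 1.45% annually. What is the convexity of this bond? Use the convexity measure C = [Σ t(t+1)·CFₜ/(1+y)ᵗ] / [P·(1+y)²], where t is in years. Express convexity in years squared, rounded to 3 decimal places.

62.016

With y = 0.0145:
  t   CF        PV=CF/(1+0.0145)^t    t·PV        t(t+1)·PV
  1        27.50        27.1069        27.1069          54.2139
  2        27.50        26.7195        53.4390         160.3171
  3        27.50        26.3376        79.0129         316.0514
  4        27.50        25.9612       103.8447         519.2237
  5        27.50        25.5901       127.9506         767.7038
  6        35.00        32.1037       192.6225       1,348.3574
  7        35.00        31.6449       221.5143       1,772.1142
  8     1,035.00       922.4099     7,379.2789      66,413.5103
  Σ                  1,117.8739     8,184.7699      71,351.4918
P = 1,117.8739.
Convexity = Σ t(t+1)·PV / [P·(1+y)²] = 71,351.4918 / (1,117.8739 × 1.029210) = 62.01634.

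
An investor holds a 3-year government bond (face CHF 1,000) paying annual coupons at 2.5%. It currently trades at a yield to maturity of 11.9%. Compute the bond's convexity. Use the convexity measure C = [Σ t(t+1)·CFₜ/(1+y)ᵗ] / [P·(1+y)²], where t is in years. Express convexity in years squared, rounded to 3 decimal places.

With y = 0.119:
  t   CF        PV=CF/(1+0.119)^t    t·PV        t(t+1)·PV
  1        25.00        22.3414        22.3414          44.6828
  2        25.00        19.9655        39.9310         119.7929
  3     1,025.00       731.5325     2,194.5974       8,778.3896
  Σ                    773.8393     2,256.8697       8,942.8653
P = 773.8393.
Convexity = Σ t(t+1)·PV / [P·(1+y)²] = 8,942.8653 / (773.8393 × 1.252161) = 9.22924.

9.229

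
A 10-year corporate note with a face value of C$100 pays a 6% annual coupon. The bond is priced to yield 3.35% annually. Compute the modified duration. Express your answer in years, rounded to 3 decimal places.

7.776 years

Periodic yield y = 0.0335. First find Macaulay duration:
  t   CF        PV=CF/(1+0.0335)^t    t·PV
  1         6.00         5.8055         5.8055
  2         6.00         5.6173        11.2347
  3         6.00         5.4353        16.3058
  4         6.00         5.2591        21.0363
  5         6.00         5.0886        25.4430
  6         6.00         4.9237        29.5420
  7         6.00         4.7641        33.3485
  8         6.00         4.6096        36.8772
  9         6.00         4.4602        40.1420
  10      106.00        76.2432       762.4319
  Σ                    122.2066       982.1668
P = 122.2066; Macaulay duration = 982.1668 / 122.2066 = 8.03694 years.
Modified duration = D_Mac / (1 + y) = 8.03694 / 1.0335 = 7.77643 years.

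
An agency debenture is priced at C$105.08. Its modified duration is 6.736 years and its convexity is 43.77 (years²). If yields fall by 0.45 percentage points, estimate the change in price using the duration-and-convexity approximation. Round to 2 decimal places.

+C$3.23

Duration effect: -D_mod·Δy = -6.736 × (-0.0045) = +0.030312
Convexity effect: ½·C·(Δy)² = 0.5 × 43.77 × (-0.0045)² = +0.00044317125
ΔP/P ≈ +0.030312 + 0.00044317125 = +0.03075517125
ΔP ≈ 105.08 × (+0.03075517125) = +3.23175339495.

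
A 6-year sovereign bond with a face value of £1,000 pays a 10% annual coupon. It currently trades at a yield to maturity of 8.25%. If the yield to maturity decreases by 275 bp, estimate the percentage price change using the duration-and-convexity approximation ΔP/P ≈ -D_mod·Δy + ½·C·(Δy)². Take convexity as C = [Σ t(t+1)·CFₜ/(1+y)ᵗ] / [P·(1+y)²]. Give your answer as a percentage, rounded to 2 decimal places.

With y = 0.0825:
  t   CF        PV=CF/(1+0.0825)^t    t·PV        t(t+1)·PV
  1       100.00        92.3788        92.3788         184.7575
  2       100.00        85.3383       170.6767         512.0300
  3       100.00        78.8345       236.5035         946.0139
  4       100.00        72.8263       291.3053       1,456.5264
  5       100.00        67.2760       336.3802       2,018.2815
  6     1,100.00       683.6365     4,101.8191      28,712.7339
  Σ                  1,080.2905     5,229.0636      33,830.3432
P = 1,080.2905; D_Mac = 4.84042 yrs; D_mod = 4.47152 yrs; C = 26.72453.
Duration effect: -4.47152 × (-0.0275) = +0.122967
Convexity effect: 0.5 × 26.72453 × (-0.0275)² = +0.0101052
ΔP/P ≈ +0.122967 + 0.0101052 = +0.133072 = +13.3072%.

+13.31%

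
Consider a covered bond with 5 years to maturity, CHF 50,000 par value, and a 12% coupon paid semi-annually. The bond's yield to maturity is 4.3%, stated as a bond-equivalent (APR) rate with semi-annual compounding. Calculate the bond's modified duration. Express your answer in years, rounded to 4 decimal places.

Periodic yield y = 0.0215. First find Macaulay duration:
  t   CF        PV=CF/(1+0.0215)^t    t·PV
  1     3,000.00     2,936.8576     2,936.8576
  2     3,000.00     2,875.0441     5,750.0882
  3     3,000.00     2,814.5317     8,443.5950
  4     3,000.00     2,755.2929    11,021.1715
  5     3,000.00     2,697.3009    13,486.5046
  6     3,000.00     2,640.5295    15,843.1772
  7     3,000.00     2,584.9530    18,094.6713
  8     3,000.00     2,530.5463    20,244.3704
  9     3,000.00     2,477.2847    22,295.5621
  10   53,000.00    42,844.2120   428,442.1203
  Σ                 67,156.5527   546,558.1182
P = 67,156.5527; Macaulay duration = 546,558.1182 / 67,156.5527 = 8.13857 half-year periods = 4.06928 years.
Modified duration = D_Mac / (1 + y) = 4.06928 / 1.0215 = 3.98364 years.

3.9836 years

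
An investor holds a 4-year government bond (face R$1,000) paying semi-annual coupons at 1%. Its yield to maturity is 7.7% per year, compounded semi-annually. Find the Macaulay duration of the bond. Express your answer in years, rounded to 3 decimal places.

3.919 years

Periodic yield y = 0.0385. Discount each cash flow and weight by its period:
  t   CF        PV=CF/(1+0.0385)^t    t·PV
  1         5.00         4.8146         4.8146
  2         5.00         4.6361         9.2723
  3         5.00         4.4643        13.3928
  4         5.00         4.2988        17.1951
  5         5.00         4.1394        20.6970
  6         5.00         3.9859        23.9157
  7         5.00         3.8382        26.8672
  8     1,005.00       742.8721     5,942.9769
  Σ                    773.0494     6,059.1316
Price P = Σ PV = 773.0494.
Macaulay duration = Σ(t·PV) / P = 6,059.1316 / 773.0494 = 7.83796 half-year periods.
In years: 7.83796 / 2 = 3.91898 years.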